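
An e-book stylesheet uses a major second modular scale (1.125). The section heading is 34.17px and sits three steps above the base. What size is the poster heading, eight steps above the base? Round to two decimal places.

61.58px

34.17 × 1.125⁵ = 34.17 × 1.80203 ≈ 61.575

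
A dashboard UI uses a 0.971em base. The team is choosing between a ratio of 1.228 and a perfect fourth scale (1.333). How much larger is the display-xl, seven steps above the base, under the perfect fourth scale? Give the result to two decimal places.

3.17em

At 1.228: 0.971 × 1.228⁷ = 4.0889em
Perfect fourth: 0.971 × 1.333⁷ = 7.2616em
Difference: 7.2616 − 4.0889 = 3.1727em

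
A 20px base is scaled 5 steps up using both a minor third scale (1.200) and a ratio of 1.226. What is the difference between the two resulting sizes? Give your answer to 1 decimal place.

Minor third: 20.0 × 1.200⁵ = 49.766px
At 1.226: 20.0 × 1.226⁵ = 55.397px
Difference: 55.397 − 49.766 = 5.631px

5.6px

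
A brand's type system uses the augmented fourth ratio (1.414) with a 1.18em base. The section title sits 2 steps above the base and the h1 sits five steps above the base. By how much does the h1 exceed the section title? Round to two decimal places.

Step 2: 1.18 × 1.414² = 2.3593em
Step 5: 1.18 × 1.414⁵ = 6.6700em
Difference: 6.6700 − 2.3593 = 4.3107em

4.31em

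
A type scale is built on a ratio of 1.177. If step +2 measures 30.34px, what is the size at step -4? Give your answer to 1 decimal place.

Moving from step +2 to step -4 is 6 steps down, so divide by r⁶.
30.34 ÷ 1.177⁶ = 30.34 ÷ 2.65864 ≈ 11.412

11.4px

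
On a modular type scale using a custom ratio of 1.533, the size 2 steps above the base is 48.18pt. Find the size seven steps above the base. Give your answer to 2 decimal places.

48.18 × 1.533⁵ = 48.18 × 8.46663 ≈ 407.922

407.92pt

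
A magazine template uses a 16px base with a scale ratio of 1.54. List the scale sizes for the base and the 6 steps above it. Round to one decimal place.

16.0px, 24.6px, 37.9px, 58.4px, 90.0px, 138.6px, 213.4px

Step 0: 16px
Step 1: 16.0 × 1.54 = 24.6
Step 2: 16.0 × 1.54² = 37.9
Step 3: 16.0 × 1.54³ = 58.4
Step 4: 16.0 × 1.54⁴ = 90.0
Step 5: 16.0 × 1.54⁵ = 138.6
Step 6: 16.0 × 1.54⁶ = 213.4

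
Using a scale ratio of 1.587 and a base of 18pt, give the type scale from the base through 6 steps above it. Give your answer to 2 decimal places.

Step 0: 18pt
Step 1: 18.0 × 1.587 = 28.57
Step 2: 18.0 × 1.587² = 45.33
Step 3: 18.0 × 1.587³ = 71.95
Step 4: 18.0 × 1.587⁴ = 114.18
Step 5: 18.0 × 1.587⁵ = 181.20
Step 6: 18.0 × 1.587⁶ = 287.56

18.00pt, 28.57pt, 45.33pt, 71.95pt, 114.18pt, 181.20pt, 287.56pt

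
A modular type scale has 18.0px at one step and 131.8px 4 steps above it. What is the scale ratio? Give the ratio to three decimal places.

1.645

r⁴ = 131.8 / 18.0, so r = (131.8/18.0)^(1/4).
r = 7.3222^(1/4) ≈ 1.6450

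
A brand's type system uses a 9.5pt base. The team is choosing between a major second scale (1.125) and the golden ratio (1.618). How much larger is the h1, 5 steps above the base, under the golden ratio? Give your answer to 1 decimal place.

Major second: 9.5 × 1.125⁵ = 17.119pt
Golden ratio: 9.5 × 1.618⁵ = 105.346pt
Difference: 105.346 − 17.119 = 88.227pt

88.2pt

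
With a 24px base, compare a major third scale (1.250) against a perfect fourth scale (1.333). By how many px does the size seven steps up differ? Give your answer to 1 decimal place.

Major third: 24.0 × 1.250⁷ = 114.441px
Perfect fourth: 24.0 × 1.333⁷ = 179.483px
Difference: 179.483 − 114.441 = 65.042px

65.0px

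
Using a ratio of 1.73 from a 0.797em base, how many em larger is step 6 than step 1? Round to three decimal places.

Step 1: 0.797 × 1.73 = 1.37881em
Step 6: 0.797 × 1.73⁶ = 21.36658em
Difference: 21.36658 − 1.37881 = 19.98777em

19.988em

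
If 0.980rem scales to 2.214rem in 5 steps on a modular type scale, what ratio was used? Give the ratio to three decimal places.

1.177

r⁵ = 2.214 / 0.980, so r = (2.214/0.980)^(1/5).
r = 2.2592^(1/5) ≈ 1.1770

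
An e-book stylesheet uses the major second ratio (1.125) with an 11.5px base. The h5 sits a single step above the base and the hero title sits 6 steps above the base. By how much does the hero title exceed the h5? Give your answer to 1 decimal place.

10.4px

Step 1: 11.5 × 1.125 = 12.938px
Step 6: 11.5 × 1.125⁶ = 23.314px
Difference: 23.314 − 12.938 = 10.376px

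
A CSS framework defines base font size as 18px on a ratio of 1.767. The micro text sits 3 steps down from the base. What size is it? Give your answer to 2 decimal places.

3.26px

Each step on a modular scale multiplies by the ratio, so the size n steps from the base is base × ratioⁿ.
18.0 ÷ 1.767³ = 18.0 ÷ 5.51708 ≈ 3.26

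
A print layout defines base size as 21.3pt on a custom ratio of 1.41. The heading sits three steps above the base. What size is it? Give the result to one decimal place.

Every step multiplies by the scale ratio.
21.3 × 1.41³ = 21.3 × 2.80322 ≈ 59.71

59.7pt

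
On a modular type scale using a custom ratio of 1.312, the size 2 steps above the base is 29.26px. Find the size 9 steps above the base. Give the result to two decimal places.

195.80px

29.26 × 1.312⁷ = 29.26 × 6.69171 ≈ 195.799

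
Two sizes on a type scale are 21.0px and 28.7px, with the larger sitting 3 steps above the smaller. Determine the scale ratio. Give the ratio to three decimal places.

1.110

The ratio satisfies 21.0 × r³ = 28.7, so r = (28.7 / 21.0)^(1/3).
r = 1.3667^(1/3) ≈ 1.1097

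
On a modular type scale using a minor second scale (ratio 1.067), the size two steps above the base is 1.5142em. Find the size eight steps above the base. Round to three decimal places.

2.234em

Moving from step +2 to step +8 is 6 steps up, so multiply by r⁶.
1.5142 × 1.067⁶ = 1.5142 × 1.47566 ≈ 2.234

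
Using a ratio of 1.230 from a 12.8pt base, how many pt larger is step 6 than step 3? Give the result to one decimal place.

20.5pt

Step 3: 12.8 × 1.230³ = 23.819pt
Step 6: 12.8 × 1.230⁶ = 44.324pt
Difference: 44.324 − 23.819 = 20.505pt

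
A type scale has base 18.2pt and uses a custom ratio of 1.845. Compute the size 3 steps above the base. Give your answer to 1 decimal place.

Every step multiplies by the scale ratio.
18.2 × 1.845³ = 18.2 × 6.28043 ≈ 114.30

114.3pt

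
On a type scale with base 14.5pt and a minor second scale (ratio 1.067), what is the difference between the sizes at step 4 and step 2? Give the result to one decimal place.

Step 2: 14.5 × 1.067² = 16.508pt
Step 4: 14.5 × 1.067⁴ = 18.794pt
Difference: 18.794 − 16.508 = 2.286pt

2.3pt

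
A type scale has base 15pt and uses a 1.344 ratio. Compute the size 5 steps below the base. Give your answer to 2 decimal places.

3.42pt

15.0 ÷ 1.344⁵ = 15.0 ÷ 4.38527 ≈ 3.42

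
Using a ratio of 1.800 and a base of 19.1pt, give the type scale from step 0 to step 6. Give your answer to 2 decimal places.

19.10pt, 34.38pt, 61.88pt, 111.39pt, 200.50pt, 360.91pt, 649.63pt

Step 0: 19.1pt
Step 1: 19.1 × 1.800 = 34.38
Step 2: 19.1 × 1.800² = 61.88
Step 3: 19.1 × 1.800³ = 111.39
Step 4: 19.1 × 1.800⁴ = 200.50
Step 5: 19.1 × 1.800⁵ = 360.91
Step 6: 19.1 × 1.800⁶ = 649.63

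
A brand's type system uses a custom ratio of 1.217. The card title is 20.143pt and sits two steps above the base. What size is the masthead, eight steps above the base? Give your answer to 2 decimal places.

20.143 × 1.217⁶ = 20.143 × 3.24895 ≈ 65.444

65.44pt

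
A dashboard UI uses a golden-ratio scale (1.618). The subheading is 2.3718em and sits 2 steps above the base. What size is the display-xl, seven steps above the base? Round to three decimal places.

2.3718 × 1.618⁵ = 2.3718 × 11.08901 ≈ 26.301

26.301em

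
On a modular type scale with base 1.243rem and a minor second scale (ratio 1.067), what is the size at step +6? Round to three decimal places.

1.834rem

Every step multiplies by the scale ratio.
1.243 × 1.067⁶ = 1.243 × 1.47566 ≈ 1.834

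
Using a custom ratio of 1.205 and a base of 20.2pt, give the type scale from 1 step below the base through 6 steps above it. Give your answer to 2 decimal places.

16.76pt, 20.20pt, 24.34pt, 29.33pt, 35.34pt, 42.59pt, 51.32pt, 61.84pt

Step -1: 20.2 ÷ 1.205 = 16.76
Step 0: 20.2pt
Step 1: 20.2 × 1.205 = 24.34
Step 2: 20.2 × 1.205² = 29.33
Step 3: 20.2 × 1.205³ = 35.34
Step 4: 20.2 × 1.205⁴ = 42.59
Step 5: 20.2 × 1.205⁵ = 51.32
Step 6: 20.2 × 1.205⁶ = 61.84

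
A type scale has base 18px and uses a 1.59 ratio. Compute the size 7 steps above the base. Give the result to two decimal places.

462.44px

Each step on a modular scale multiplies by the ratio, so the size n steps from the base is base × ratioⁿ.
18.0 × 1.59⁷ = 18.0 × 25.69093 ≈ 462.44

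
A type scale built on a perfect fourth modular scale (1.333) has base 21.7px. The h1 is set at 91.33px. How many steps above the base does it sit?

5

1.333ⁿ = 91.33 / 21.7 = 4.2088
n = ln(4.2088) / ln(1.333) = 1.4372 / 0.2874 ≈ 5.00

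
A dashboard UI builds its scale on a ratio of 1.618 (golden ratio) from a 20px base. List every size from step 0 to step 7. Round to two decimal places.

Step 0: 20px
Step 1: 20.0 × 1.618 = 32.36
Step 2: 20.0 × 1.618² = 52.36
Step 3: 20.0 × 1.618³ = 84.72
Step 4: 20.0 × 1.618⁴ = 137.07
Step 5: 20.0 × 1.618⁵ = 221.78
Step 6: 20.0 × 1.618⁶ = 358.84
Step 7: 20.0 × 1.618⁷ = 580.60

20.00px, 32.36px, 52.36px, 84.72px, 137.07px, 221.78px, 358.84px, 580.60px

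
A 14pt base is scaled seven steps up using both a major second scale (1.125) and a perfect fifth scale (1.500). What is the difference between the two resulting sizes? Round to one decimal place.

207.3pt

Major second: 14.0 × 1.125⁷ = 31.930pt
Perfect fifth: 14.0 × 1.500⁷ = 239.203pt
Difference: 239.203 − 31.930 = 207.273pt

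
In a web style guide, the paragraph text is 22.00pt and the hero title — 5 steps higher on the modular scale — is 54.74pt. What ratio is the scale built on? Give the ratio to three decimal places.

The ratio satisfies 22.00 × r⁵ = 54.74, so r = (54.74 / 22.00)^(1/5).
r = 2.4882^(1/5) ≈ 1.2000

1.200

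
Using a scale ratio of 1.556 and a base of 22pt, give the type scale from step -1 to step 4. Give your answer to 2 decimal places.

Step -1: 22.0 ÷ 1.556 = 14.14
Step 0: 22pt
Step 1: 22.0 × 1.556 = 34.23
Step 2: 22.0 × 1.556² = 53.26
Step 3: 22.0 × 1.556³ = 82.88
Step 4: 22.0 × 1.556⁴ = 128.96

14.14pt, 22.00pt, 34.23pt, 53.26pt, 82.88pt, 128.96pt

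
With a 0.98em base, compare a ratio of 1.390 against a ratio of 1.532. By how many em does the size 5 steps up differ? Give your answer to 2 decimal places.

3.19em

At 1.390: 0.98 × 1.390⁵ = 5.0851em
At 1.532: 0.98 × 1.532⁵ = 8.2703em
Difference: 8.2703 − 5.0851 = 3.1852em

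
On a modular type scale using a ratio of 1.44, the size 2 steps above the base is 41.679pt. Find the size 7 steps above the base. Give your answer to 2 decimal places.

258.07pt

41.679 × 1.44⁵ = 41.679 × 6.19174 ≈ 258.065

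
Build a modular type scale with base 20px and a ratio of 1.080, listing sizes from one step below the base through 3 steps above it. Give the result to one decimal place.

18.5px, 20.0px, 21.6px, 23.3px, 25.2px

Step -1: 20.0 ÷ 1.080 = 18.5
Step 0: 20px
Step 1: 20.0 × 1.080 = 21.6
Step 2: 20.0 × 1.080² = 23.3
Step 3: 20.0 × 1.080³ = 25.2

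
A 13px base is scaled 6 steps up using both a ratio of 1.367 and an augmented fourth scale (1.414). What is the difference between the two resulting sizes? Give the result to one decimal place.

At 1.367: 13.0 × 1.367⁶ = 84.831px
Augmented fourth: 13.0 × 1.414⁶ = 103.906px
Difference: 103.906 − 84.831 = 19.075px

19.1px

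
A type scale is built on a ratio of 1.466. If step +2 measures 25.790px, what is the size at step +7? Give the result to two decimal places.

25.790 × 1.466⁵ = 25.790 × 6.77127 ≈ 174.631

174.63px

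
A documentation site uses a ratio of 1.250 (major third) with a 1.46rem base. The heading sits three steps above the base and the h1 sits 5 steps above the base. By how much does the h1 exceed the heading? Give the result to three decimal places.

Step 3: 1.46 × 1.250³ = 2.85156rem
Step 5: 1.46 × 1.250⁵ = 4.45557rem
Difference: 4.45557 − 2.85156 = 1.60401rem

1.604rem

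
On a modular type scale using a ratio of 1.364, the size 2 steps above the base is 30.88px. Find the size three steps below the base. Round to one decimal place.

6.5px

Moving from step +2 to step -3 is 5 steps down, so divide by r⁵.
30.88 ÷ 1.364⁵ = 30.88 ÷ 4.72141 ≈ 6.540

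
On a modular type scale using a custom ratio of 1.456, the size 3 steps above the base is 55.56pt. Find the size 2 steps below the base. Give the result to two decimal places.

8.49pt

Moving from step +3 to step -2 is 5 steps down, so divide by r⁵.
55.56 ÷ 1.456⁵ = 55.56 ÷ 6.54345 ≈ 8.491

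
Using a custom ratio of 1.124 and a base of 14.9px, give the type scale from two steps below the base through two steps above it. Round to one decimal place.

11.8px, 13.3px, 14.9px, 16.7px, 18.8px

Step -2: 14.9 ÷ 1.124² = 11.8
Step -1: 14.9 ÷ 1.124 = 13.3
Step 0: 14.9px
Step 1: 14.9 × 1.124 = 16.7
Step 2: 14.9 × 1.124² = 18.8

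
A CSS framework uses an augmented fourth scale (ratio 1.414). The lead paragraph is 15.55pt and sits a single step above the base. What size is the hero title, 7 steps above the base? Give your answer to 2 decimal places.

Moving from step +1 to step +7 is 6 steps up, so multiply by r⁶.
15.55 × 1.414⁶ = 15.55 × 7.99275 ≈ 124.287

124.29pt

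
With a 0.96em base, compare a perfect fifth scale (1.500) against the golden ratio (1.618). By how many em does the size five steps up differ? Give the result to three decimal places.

3.355em

Perfect fifth: 0.96 × 1.500⁵ = 7.29000em
Golden ratio: 0.96 × 1.618⁵ = 10.64544em
Difference: 10.64544 − 7.29000 = 3.35544em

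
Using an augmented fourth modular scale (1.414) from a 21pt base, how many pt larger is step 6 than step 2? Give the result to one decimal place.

Step 2: 21.0 × 1.414² = 41.987pt
Step 6: 21.0 × 1.414⁶ = 167.848pt
Difference: 167.848 − 41.987 = 125.861pt

125.9pt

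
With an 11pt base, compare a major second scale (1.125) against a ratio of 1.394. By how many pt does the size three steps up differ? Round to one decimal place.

14.1pt

Major second: 11.0 × 1.125³ = 15.662pt
At 1.394: 11.0 × 1.394³ = 29.798pt
Difference: 29.798 − 15.662 = 14.136pt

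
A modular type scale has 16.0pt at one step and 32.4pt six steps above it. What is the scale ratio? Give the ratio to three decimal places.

1.125

r⁶ = 32.4 / 16.0, so r = (32.4/16.0)^(1/6).
r = 2.0250^(1/6) ≈ 1.1248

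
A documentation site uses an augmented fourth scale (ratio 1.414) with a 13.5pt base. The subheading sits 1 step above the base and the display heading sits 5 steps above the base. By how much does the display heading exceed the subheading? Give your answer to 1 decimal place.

57.2pt

Step 1: 13.5 × 1.414 = 19.089pt
Step 5: 13.5 × 1.414⁵ = 76.310pt
Difference: 76.310 − 19.089 = 57.221pt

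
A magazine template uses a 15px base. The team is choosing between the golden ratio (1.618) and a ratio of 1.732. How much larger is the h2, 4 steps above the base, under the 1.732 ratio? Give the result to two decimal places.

32.18px

Golden ratio: 15.0 × 1.618⁴ = 102.8029px
At 1.732: 15.0 × 1.732⁴ = 134.9842px
Difference: 134.9842 − 102.8029 = 32.1813px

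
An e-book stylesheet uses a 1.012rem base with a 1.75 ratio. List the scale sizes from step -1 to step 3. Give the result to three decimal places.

Step -1: 1.012 ÷ 1.75 = 0.578
Step 0: 1.012rem
Step 1: 1.012 × 1.75 = 1.771
Step 2: 1.012 × 1.75² = 3.099
Step 3: 1.012 × 1.75³ = 5.424

0.578rem, 1.012rem, 1.771rem, 3.099rem, 5.424rem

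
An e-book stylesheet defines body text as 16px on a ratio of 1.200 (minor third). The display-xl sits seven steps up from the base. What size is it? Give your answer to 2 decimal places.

57.33px

16.0 × 1.200⁷ = 16.0 × 3.58318 ≈ 57.33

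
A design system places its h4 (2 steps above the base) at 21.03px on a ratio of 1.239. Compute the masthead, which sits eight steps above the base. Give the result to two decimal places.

76.08px

Moving from step +2 to step +8 is 6 steps up, so multiply by r⁶.
21.03 × 1.239⁶ = 21.03 × 3.61766 ≈ 76.079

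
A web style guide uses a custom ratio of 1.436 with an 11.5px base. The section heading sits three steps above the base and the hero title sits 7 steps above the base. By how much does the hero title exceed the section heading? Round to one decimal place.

110.8px

Step 3: 11.5 × 1.436³ = 34.053px
Step 7: 11.5 × 1.436⁷ = 144.803px
Difference: 144.803 − 34.053 = 110.750px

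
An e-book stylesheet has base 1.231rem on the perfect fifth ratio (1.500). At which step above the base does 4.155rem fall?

1.500ⁿ = 4.155 / 1.231 = 3.3753
n = ln(3.3753) / ln(1.500) = 1.2165 / 0.4055 ≈ 3.00

3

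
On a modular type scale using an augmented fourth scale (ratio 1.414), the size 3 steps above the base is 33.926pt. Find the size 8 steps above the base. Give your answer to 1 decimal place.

191.8pt

The gap is 8 − (3) = 5 steps, so the factor is 1.414^5.
33.926 × 1.414⁵ = 33.926 × 5.65258 ≈ 191.770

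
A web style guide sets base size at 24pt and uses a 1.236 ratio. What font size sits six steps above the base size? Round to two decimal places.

Each step on a modular scale multiplies by the ratio, so the size n steps from the base is base × ratioⁿ.
24.0 × 1.236⁶ = 24.0 × 3.56542 ≈ 85.57

85.57pt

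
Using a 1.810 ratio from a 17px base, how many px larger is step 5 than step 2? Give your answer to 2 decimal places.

274.56px

Step 2: 17.0 × 1.810² = 55.6937px
Step 5: 17.0 × 1.810⁵ = 330.2492px
Difference: 330.2492 − 55.6937 = 274.5555px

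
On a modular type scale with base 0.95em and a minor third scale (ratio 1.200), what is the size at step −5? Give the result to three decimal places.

0.382em

0.95 ÷ 1.200⁵ = 0.95 ÷ 2.48832 ≈ 0.382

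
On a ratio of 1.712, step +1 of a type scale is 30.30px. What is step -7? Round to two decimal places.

The gap is -7 − (1) = -8 steps, so the factor is 1.712^-8.
30.30 ÷ 1.712⁸ = 30.30 ÷ 73.79553 ≈ 0.411

0.41px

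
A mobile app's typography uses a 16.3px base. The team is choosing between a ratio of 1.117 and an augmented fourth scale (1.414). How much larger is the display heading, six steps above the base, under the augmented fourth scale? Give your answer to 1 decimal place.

At 1.117: 16.3 × 1.117⁶ = 31.660px
Augmented fourth: 16.3 × 1.414⁶ = 130.282px
Difference: 130.282 − 31.660 = 98.622px

98.6px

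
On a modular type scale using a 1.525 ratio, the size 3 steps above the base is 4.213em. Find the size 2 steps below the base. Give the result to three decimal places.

4.213 ÷ 1.525⁵ = 4.213 ÷ 8.24801 ≈ 0.511

0.511em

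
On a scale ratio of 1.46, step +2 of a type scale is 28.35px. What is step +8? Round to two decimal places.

28.35 × 1.46⁶ = 28.35 × 9.68539 ≈ 274.581

274.58px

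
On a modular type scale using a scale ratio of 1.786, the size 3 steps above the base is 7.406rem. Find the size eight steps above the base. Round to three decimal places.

134.583rem

Moving from step +3 to step +8 is 5 steps up, so multiply by r⁵.
7.406 × 1.786⁵ = 7.406 × 18.17219 ≈ 134.583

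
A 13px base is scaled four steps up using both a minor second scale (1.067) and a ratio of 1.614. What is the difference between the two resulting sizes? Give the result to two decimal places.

71.37px

Minor second: 13.0 × 1.067⁴ = 16.8500px
At 1.614: 13.0 × 1.614⁴ = 88.2181px
Difference: 88.2181 − 16.8500 = 71.3681px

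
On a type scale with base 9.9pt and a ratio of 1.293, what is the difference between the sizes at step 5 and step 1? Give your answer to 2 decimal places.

22.98pt

Step 1: 9.9 × 1.293 = 12.8007pt
Step 5: 9.9 × 1.293⁵ = 35.7790pt
Difference: 35.7790 − 12.8007 = 22.9783pt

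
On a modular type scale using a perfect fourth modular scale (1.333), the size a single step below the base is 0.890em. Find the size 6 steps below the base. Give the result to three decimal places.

0.211em

The gap is -6 − (-1) = -5 steps, so the factor is 1.333^-5.
0.890 ÷ 1.333⁵ = 0.890 ÷ 4.20873 ≈ 0.211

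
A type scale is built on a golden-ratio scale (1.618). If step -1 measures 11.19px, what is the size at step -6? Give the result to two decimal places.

11.19 ÷ 1.618⁵ = 11.19 ÷ 11.08901 ≈ 1.009

1.01px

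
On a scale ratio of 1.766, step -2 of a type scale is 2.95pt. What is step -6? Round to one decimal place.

The gap is -6 − (-2) = -4 steps, so the factor is 1.766^-4.
2.95 ÷ 1.766⁴ = 2.95 ÷ 9.72664 ≈ 0.303

0.3pt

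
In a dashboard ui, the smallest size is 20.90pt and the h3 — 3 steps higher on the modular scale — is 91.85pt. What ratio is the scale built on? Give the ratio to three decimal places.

1.638

The ratio satisfies 20.90 × r³ = 91.85, so r = (91.85 / 20.90)^(1/3).
r = 4.3947^(1/3) ≈ 1.6380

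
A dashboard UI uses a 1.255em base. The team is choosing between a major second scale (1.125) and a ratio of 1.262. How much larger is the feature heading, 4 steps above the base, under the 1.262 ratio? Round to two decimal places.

Major second: 1.255 × 1.125⁴ = 2.0103em
At 1.262: 1.255 × 1.262⁴ = 3.1833em
Difference: 3.1833 − 2.0103 = 1.1730em

1.17em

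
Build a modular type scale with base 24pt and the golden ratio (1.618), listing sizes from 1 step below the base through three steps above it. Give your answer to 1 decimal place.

14.8pt, 24.0pt, 38.8pt, 62.8pt, 101.7pt

Step -1: 24.0 ÷ 1.618 = 14.8
Step 0: 24pt
Step 1: 24.0 × 1.618 = 38.8
Step 2: 24.0 × 1.618² = 62.8
Step 3: 24.0 × 1.618³ = 101.7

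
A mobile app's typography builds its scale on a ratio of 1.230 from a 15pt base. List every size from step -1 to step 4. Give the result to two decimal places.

Step -1: 15.0 ÷ 1.230 = 12.20
Step 0: 15pt
Step 1: 15.0 × 1.230 = 18.45
Step 2: 15.0 × 1.230² = 22.69
Step 3: 15.0 × 1.230³ = 27.91
Step 4: 15.0 × 1.230⁴ = 34.33

12.20pt, 15.00pt, 18.45pt, 22.69pt, 27.91pt, 34.33pt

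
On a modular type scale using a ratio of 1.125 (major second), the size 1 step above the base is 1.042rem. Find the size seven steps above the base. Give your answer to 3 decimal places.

The gap is 7 − (1) = 6 steps, so the factor is 1.125^6.
1.042 × 1.125⁶ = 1.042 × 2.02729 ≈ 2.112

2.112rem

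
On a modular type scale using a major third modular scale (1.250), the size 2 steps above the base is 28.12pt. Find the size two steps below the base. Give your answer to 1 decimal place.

The gap is -2 − (2) = -4 steps, so the factor is 1.250^-4.
28.12 ÷ 1.250⁴ = 28.12 ÷ 2.44141 ≈ 11.518

11.5pt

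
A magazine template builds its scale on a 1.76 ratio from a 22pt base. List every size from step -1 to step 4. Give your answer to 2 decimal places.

12.50pt, 22.00pt, 38.72pt, 68.15pt, 119.94pt, 211.09pt

Step -1: 22.0 ÷ 1.76 = 12.50
Step 0: 22pt
Step 1: 22.0 × 1.76 = 38.72
Step 2: 22.0 × 1.76² = 68.15
Step 3: 22.0 × 1.76³ = 119.94
Step 4: 22.0 × 1.76⁴ = 211.09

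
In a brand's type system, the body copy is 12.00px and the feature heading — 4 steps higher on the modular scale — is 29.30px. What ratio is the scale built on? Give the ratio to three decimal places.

1.250

The ratio satisfies 12.00 × r⁴ = 29.30, so r = (29.30 / 12.00)^(1/4).
r = 2.4417^(1/4) ≈ 1.2500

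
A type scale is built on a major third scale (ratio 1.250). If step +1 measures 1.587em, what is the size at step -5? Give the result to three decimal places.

0.416em

1.587 ÷ 1.250⁶ = 1.587 ÷ 3.81470 ≈ 0.416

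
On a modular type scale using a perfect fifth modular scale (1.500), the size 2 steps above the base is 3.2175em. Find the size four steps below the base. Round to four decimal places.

Moving from step +2 to step -4 is 6 steps down, so divide by r⁶.
3.2175 ÷ 1.500⁶ = 3.2175 ÷ 11.39062 ≈ 0.2825

0.2825em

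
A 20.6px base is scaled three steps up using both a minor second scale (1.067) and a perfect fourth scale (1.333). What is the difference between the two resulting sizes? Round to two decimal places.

Minor second: 20.6 × 1.067³ = 25.0242px
Perfect fourth: 20.6 × 1.333³ = 48.7930px
Difference: 48.7930 − 25.0242 = 23.7688px

23.77px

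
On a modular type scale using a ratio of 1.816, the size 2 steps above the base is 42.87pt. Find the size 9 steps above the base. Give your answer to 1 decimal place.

2792.3pt

Moving from step +2 to step +9 is 7 steps up, so multiply by r⁷.
42.87 × 1.816⁷ = 42.87 × 65.13447 ≈ 2792.315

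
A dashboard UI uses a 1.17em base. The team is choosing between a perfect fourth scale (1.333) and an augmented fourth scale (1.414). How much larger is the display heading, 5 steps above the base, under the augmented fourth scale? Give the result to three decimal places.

Perfect fourth: 1.17 × 1.333⁵ = 4.92421em
Augmented fourth: 1.17 × 1.414⁵ = 6.61352em
Difference: 6.61352 − 4.92421 = 1.68931em

1.689em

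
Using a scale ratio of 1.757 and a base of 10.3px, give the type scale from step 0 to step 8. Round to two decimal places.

Step 0: 10.3px
Step 1: 10.3 × 1.757 = 18.10
Step 2: 10.3 × 1.757² = 31.80
Step 3: 10.3 × 1.757³ = 55.87
Step 4: 10.3 × 1.757⁴ = 98.16
Step 5: 10.3 × 1.757⁵ = 172.46
Step 6: 10.3 × 1.757⁶ = 303.02
Step 7: 10.3 × 1.757⁷ = 532.40
Step 8: 10.3 × 1.757⁸ = 935.43

10.30px, 18.10px, 31.80px, 55.87px, 98.16px, 172.46px, 303.02px, 532.40px, 935.43px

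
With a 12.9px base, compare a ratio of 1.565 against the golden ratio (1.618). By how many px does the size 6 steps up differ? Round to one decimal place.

41.9px

At 1.565: 12.9 × 1.565⁶ = 189.529px
Golden ratio: 12.9 × 1.618⁶ = 231.452px
Difference: 231.452 − 189.529 = 41.923px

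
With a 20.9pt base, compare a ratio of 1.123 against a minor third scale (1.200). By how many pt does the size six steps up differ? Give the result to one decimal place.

At 1.123: 20.9 × 1.123⁶ = 41.920pt
Minor third: 20.9 × 1.200⁶ = 62.407pt
Difference: 62.407 − 41.920 = 20.487pt

20.5pt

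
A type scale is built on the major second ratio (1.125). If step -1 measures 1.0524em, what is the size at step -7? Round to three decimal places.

0.519em

The gap is -7 − (-1) = -6 steps, so the factor is 1.125^-6.
1.0524 ÷ 1.125⁶ = 1.0524 ÷ 2.02729 ≈ 0.519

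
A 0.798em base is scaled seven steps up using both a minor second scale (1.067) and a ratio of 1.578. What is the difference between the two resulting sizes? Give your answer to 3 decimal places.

18.186em

Minor second: 0.798 × 1.067⁷ = 1.25647em
At 1.578: 0.798 × 1.578⁷ = 19.44249em
Difference: 19.44249 − 1.25647 = 18.18602em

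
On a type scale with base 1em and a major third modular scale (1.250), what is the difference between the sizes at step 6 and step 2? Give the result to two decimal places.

Step 2: 1.0 × 1.250² = 1.5625em
Step 6: 1.0 × 1.250⁶ = 3.8147em
Difference: 3.8147 − 1.5625 = 2.2522em

2.25em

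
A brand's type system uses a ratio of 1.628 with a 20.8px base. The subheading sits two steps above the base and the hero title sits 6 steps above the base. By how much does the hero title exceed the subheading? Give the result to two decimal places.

332.12px

Step 2: 20.8 × 1.628² = 55.1280px
Step 6: 20.8 × 1.628⁶ = 387.2485px
Difference: 387.2485 − 55.1280 = 332.1205px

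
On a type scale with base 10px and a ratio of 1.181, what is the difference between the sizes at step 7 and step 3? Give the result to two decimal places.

15.57px

Step 3: 10.0 × 1.181³ = 16.4721px
Step 7: 10.0 × 1.181⁷ = 32.0442px
Difference: 32.0442 − 16.4721 = 15.5721px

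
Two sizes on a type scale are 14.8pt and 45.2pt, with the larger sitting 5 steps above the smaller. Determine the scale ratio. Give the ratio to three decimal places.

1.250

r⁵ = 45.2 / 14.8, so r = (45.2/14.8)^(1/5).
r = 3.0541^(1/5) ≈ 1.2502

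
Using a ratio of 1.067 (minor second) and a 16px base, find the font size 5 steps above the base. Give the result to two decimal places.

16.0 × 1.067⁵ = 16.0 × 1.38300 ≈ 22.13

22.13px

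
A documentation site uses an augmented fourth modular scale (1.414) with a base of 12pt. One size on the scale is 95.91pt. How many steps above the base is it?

1.414ⁿ = 95.91 / 12 = 7.9925
n = ln(7.9925) / ln(1.414) = 2.0785 / 0.3464 ≈ 6.00

6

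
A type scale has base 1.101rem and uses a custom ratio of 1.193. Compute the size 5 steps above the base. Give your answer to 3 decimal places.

2.661rem

1.101 × 1.193⁵ = 1.101 × 2.41659 ≈ 2.661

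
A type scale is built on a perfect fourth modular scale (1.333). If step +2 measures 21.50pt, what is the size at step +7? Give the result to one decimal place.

90.5pt

21.50 × 1.333⁵ = 21.50 × 4.20873 ≈ 90.488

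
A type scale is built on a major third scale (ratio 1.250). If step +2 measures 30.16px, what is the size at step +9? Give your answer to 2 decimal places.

30.16 × 1.250⁷ = 30.16 × 4.76837 ≈ 143.814

143.81px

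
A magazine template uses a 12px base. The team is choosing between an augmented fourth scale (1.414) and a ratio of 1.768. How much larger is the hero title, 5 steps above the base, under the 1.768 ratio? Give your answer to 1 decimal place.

Augmented fourth: 12.0 × 1.414⁵ = 67.831px
At 1.768: 12.0 × 1.768⁵ = 207.297px
Difference: 207.297 − 67.831 = 139.466px

139.5px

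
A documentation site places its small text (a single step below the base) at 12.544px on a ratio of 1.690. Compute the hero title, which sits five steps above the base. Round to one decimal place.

Moving from step -1 to step +5 is 6 steps up, so multiply by r⁶.
12.544 × 1.690⁶ = 12.544 × 23.29809 ≈ 292.251

292.3px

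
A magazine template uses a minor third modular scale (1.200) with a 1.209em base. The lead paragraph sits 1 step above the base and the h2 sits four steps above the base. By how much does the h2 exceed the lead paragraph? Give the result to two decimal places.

1.06em

Step 1: 1.209 × 1.200 = 1.4508em
Step 4: 1.209 × 1.200⁴ = 2.5070em
Difference: 2.5070 − 1.4508 = 1.0562em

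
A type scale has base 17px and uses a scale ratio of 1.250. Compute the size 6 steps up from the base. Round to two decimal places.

64.85px

17.0 × 1.250⁶ = 17.0 × 3.81470 ≈ 64.85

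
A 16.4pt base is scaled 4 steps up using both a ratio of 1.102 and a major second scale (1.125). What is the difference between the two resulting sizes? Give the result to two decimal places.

At 1.102: 16.4 × 1.102⁴ = 24.1863pt
Major second: 16.4 × 1.125⁴ = 26.2696pt
Difference: 26.2696 − 24.1863 = 2.0833pt

2.08pt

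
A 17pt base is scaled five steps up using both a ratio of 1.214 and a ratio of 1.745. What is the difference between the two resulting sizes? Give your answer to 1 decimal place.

230.2pt

At 1.214: 17.0 × 1.214⁵ = 44.827pt
At 1.745: 17.0 × 1.745⁵ = 275.059pt
Difference: 275.059 − 44.827 = 230.232pt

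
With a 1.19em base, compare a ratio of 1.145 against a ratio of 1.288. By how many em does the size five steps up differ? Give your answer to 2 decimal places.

1.88em

At 1.145: 1.19 × 1.145⁵ = 2.3419em
At 1.288: 1.19 × 1.288⁵ = 4.2182em
Difference: 4.2182 − 2.3419 = 1.8763em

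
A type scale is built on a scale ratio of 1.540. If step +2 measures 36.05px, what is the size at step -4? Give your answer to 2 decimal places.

36.05 ÷ 1.540⁶ = 36.05 ÷ 13.33903 ≈ 2.703

2.70px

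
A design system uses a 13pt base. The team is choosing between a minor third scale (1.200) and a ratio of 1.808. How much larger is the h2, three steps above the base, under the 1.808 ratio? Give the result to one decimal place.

54.4pt

Minor third: 13.0 × 1.200³ = 22.464pt
At 1.808: 13.0 × 1.808³ = 76.831pt
Difference: 76.831 − 22.464 = 54.367pt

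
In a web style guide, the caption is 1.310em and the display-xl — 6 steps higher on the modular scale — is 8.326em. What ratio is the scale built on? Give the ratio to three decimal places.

1.361

r⁶ = 8.326 / 1.310, so r = (8.326/1.310)^(1/6).
r = 6.3557^(1/6) ≈ 1.3610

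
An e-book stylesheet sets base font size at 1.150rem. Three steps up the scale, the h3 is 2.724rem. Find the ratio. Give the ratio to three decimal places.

1.333

The ratio satisfies 1.150 × r³ = 2.724, so r = (2.724 / 1.150)^(1/3).
r = 2.3687^(1/3) ≈ 1.3330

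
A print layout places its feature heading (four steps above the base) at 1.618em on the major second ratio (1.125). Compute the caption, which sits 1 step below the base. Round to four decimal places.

0.8979em

1.618 ÷ 1.125⁵ = 1.618 ÷ 1.80203 ≈ 0.8979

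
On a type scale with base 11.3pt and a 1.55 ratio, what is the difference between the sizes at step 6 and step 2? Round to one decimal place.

129.6pt

Step 2: 11.3 × 1.55² = 27.148pt
Step 6: 11.3 × 1.55⁶ = 156.700pt
Difference: 156.700 − 27.148 = 129.552pt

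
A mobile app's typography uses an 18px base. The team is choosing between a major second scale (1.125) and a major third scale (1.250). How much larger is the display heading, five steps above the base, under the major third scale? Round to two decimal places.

22.50px

Major second: 18.0 × 1.125⁵ = 32.4366px
Major third: 18.0 × 1.250⁵ = 54.9316px
Difference: 54.9316 − 32.4366 = 22.4950px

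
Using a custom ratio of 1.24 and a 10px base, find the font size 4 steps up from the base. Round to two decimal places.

Each step on a modular scale multiplies by the ratio, so the size n steps from the base is base × ratioⁿ.
10.0 × 1.24⁴ = 10.0 × 2.36421 ≈ 23.64

23.64px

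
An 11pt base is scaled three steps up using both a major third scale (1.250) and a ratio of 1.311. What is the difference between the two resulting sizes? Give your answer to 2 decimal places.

3.30pt

Major third: 11.0 × 1.250³ = 21.4844pt
At 1.311: 11.0 × 1.311³ = 24.7857pt
Difference: 24.7857 − 21.4844 = 3.3013pt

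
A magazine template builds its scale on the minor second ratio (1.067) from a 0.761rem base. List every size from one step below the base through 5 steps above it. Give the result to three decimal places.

0.713rem, 0.761rem, 0.812rem, 0.866rem, 0.924rem, 0.986rem, 1.052rem

Step -1: 0.761 ÷ 1.067 = 0.713
Step 0: 0.761rem
Step 1: 0.761 × 1.067 = 0.812
Step 2: 0.761 × 1.067² = 0.866
Step 3: 0.761 × 1.067³ = 0.924
Step 4: 0.761 × 1.067⁴ = 0.986
Step 5: 0.761 × 1.067⁵ = 1.052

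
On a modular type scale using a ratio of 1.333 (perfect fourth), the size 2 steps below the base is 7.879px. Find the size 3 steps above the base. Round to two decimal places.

7.879 × 1.333⁵ = 7.879 × 4.20873 ≈ 33.161

33.16px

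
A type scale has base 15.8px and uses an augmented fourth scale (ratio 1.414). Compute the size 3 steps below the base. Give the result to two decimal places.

5.59px

15.8 ÷ 1.414³ = 15.8 ÷ 2.82715 ≈ 5.59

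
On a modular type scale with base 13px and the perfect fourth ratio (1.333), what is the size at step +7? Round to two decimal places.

13.0 × 1.333⁷ = 13.0 × 7.47844 ≈ 97.22

97.22px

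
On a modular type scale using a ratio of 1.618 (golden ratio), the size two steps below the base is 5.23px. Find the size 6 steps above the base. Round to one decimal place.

Moving from step -2 to step +6 is 8 steps up, so multiply by r⁸.
5.23 × 1.618⁸ = 5.23 × 46.97082 ≈ 245.657

245.7px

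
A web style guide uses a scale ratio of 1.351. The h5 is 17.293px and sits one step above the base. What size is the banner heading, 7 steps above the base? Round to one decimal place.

105.1px

The gap is 7 − (1) = 6 steps, so the factor is 1.351^6.
17.293 × 1.351⁶ = 17.293 × 6.08040 ≈ 105.148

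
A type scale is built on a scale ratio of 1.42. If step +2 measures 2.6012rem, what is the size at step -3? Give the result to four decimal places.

0.4505rem

Moving from step +2 to step -3 is 5 steps down, so divide by r⁵.
2.6012 ÷ 1.42⁵ = 2.6012 ÷ 5.77353 ≈ 0.4505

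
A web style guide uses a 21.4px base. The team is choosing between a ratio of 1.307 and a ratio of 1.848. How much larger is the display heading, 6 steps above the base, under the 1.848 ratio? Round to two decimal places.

At 1.307: 21.4 × 1.307⁶ = 106.6761px
At 1.848: 21.4 × 1.848⁶ = 852.3649px
Difference: 852.3649 − 106.6761 = 745.6888px

745.69px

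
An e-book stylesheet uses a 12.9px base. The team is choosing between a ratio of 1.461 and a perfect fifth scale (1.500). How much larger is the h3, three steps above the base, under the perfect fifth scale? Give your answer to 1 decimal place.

3.3px

At 1.461: 12.9 × 1.461³ = 40.229px
Perfect fifth: 12.9 × 1.500³ = 43.538px
Difference: 43.538 − 40.229 = 3.309px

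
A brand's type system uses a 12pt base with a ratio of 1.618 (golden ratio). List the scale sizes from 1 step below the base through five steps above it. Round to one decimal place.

7.4pt, 12.0pt, 19.4pt, 31.4pt, 50.8pt, 82.2pt, 133.1pt

Step -1: 12.0 ÷ 1.618 = 7.4
Step 0: 12pt
Step 1: 12.0 × 1.618 = 19.4
Step 2: 12.0 × 1.618² = 31.4
Step 3: 12.0 × 1.618³ = 50.8
Step 4: 12.0 × 1.618⁴ = 82.2
Step 5: 12.0 × 1.618⁵ = 133.1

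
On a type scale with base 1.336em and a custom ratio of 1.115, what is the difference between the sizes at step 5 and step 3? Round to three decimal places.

0.450em

Step 3: 1.336 × 1.115³ = 1.85196em
Step 5: 1.336 × 1.115⁵ = 2.30240em
Difference: 2.30240 − 1.85196 = 0.45044em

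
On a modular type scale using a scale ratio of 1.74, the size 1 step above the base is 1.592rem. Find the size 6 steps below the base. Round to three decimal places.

0.033rem

1.592 ÷ 1.74⁷ = 1.592 ÷ 48.28861 ≈ 0.033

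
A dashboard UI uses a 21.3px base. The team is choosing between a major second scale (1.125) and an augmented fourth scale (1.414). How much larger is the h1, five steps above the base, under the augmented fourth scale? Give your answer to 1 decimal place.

Major second: 21.3 × 1.125⁵ = 38.383px
Augmented fourth: 21.3 × 1.414⁵ = 120.400px
Difference: 120.400 − 38.383 = 82.017px

82.0px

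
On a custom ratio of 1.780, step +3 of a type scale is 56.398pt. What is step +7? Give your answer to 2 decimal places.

566.17pt

56.398 × 1.780⁴ = 56.398 × 10.03876 ≈ 566.166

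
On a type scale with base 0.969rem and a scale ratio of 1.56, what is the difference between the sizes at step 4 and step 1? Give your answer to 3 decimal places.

4.227rem

Step 1: 0.969 × 1.56 = 1.51164rem
Step 4: 0.969 × 1.56⁴ = 5.73881rem
Difference: 5.73881 − 1.51164 = 4.22717rem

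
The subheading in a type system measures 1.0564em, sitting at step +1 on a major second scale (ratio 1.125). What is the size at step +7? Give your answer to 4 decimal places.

2.1416em

1.0564 × 1.125⁶ = 1.0564 × 2.02729 ≈ 2.1416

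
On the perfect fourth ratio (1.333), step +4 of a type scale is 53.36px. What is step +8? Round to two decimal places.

Moving from step +4 to step +8 is 4 steps up, so multiply by r⁴.
53.36 × 1.333⁴ = 53.36 × 3.15733 ≈ 168.475

168.48px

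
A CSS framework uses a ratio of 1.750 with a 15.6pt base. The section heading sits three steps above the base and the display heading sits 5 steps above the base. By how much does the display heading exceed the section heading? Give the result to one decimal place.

172.4pt

Step 3: 15.6 × 1.750³ = 83.606pt
Step 5: 15.6 × 1.750⁵ = 256.044pt
Difference: 256.044 − 83.606 = 172.438pt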